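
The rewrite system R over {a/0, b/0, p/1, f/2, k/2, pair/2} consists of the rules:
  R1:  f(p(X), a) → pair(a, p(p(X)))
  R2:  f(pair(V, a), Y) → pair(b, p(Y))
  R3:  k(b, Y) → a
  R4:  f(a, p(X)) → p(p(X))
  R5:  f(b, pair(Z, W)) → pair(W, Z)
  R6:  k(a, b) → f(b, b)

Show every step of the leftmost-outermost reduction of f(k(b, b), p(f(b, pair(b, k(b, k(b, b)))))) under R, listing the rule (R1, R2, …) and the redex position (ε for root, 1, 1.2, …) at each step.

p(p(pair(a, b)))

1. f(k(b, b), p(f(b, pair(b, k(b, k(b, b))))))  →  f(a, p(f(b, pair(b, k(b, k(b, b))))))   [R3 at 1]
2. f(a, p(f(b, pair(b, k(b, k(b, b))))))  →  p(p(f(b, pair(b, k(b, k(b, b))))))   [R4 at ε]
3. p(p(f(b, pair(b, k(b, k(b, b))))))  →  p(p(pair(k(b, k(b, b)), b)))   [R5 at 1.1]
4. p(p(pair(k(b, k(b, b)), b)))  →  p(p(pair(a, b)))   [R3 at 1.1.1]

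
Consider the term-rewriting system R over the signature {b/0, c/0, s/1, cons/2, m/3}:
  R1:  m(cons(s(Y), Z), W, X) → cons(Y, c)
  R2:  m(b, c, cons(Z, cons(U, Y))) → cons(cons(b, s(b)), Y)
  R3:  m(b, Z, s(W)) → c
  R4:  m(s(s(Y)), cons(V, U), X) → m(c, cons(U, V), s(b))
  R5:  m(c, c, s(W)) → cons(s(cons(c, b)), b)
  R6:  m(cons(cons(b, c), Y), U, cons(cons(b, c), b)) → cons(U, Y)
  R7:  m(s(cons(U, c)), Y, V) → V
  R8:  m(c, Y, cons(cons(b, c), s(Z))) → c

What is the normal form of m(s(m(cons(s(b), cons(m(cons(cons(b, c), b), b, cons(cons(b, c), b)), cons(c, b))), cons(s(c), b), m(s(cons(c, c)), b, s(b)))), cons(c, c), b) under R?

b

1. m(s(m(cons(s(b), cons(m(cons(cons(b, c), b), b, cons(cons(b, c), b)), cons(c, b))), cons(s(c), b), m(s(cons(c, c)), b, s(b)))), cons(c, c), b)  →  m(s(cons(b, c)), cons(c, c), b)   [R1 at 1.1]
2. m(s(cons(b, c)), cons(c, c), b)  →  b   [R7 at ε]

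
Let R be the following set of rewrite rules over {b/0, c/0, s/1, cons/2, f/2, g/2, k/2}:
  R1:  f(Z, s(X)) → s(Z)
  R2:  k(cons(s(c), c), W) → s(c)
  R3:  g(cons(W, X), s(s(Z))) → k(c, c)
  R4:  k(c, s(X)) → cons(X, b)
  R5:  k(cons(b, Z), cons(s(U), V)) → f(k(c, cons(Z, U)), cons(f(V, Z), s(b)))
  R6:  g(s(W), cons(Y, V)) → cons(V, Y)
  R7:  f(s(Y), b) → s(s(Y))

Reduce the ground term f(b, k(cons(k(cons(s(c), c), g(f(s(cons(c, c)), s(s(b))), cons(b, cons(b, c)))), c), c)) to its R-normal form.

1. f(b, k(cons(k(cons(s(c), c), g(f(s(cons(c, c)), s(s(b))), cons(b, cons(b, c)))), c), c))  →  f(b, k(cons(s(c), c), c))   [R2 at 2.1.1]
2. f(b, k(cons(s(c), c), c))  →  f(b, s(c))   [R2 at 2]
3. f(b, s(c))  →  s(b)   [R1 at ε]

s(b)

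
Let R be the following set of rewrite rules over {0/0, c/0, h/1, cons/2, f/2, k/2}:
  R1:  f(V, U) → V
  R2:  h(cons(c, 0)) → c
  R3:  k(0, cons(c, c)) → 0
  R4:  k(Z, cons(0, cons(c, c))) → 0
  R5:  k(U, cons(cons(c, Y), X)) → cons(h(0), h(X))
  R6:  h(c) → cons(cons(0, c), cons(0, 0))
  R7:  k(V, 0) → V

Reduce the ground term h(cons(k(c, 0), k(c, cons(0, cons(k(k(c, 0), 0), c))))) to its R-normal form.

c

1. h(cons(k(c, 0), k(c, cons(0, cons(k(k(c, 0), 0), c)))))  →  h(cons(c, k(c, cons(0, cons(k(k(c, 0), 0), c)))))   [R7 at 1.1]
2. h(cons(c, k(c, cons(0, cons(k(k(c, 0), 0), c)))))  →  h(cons(c, k(c, cons(0, cons(k(c, 0), c)))))   [R7 at 1.2.2.2.1]
3. h(cons(c, k(c, cons(0, cons(k(c, 0), c)))))  →  h(cons(c, k(c, cons(0, cons(c, c)))))   [R7 at 1.2.2.2.1]
4. h(cons(c, k(c, cons(0, cons(c, c)))))  →  h(cons(c, 0))   [R4 at 1.2]
5. h(cons(c, 0))  →  c   [R2 at ε]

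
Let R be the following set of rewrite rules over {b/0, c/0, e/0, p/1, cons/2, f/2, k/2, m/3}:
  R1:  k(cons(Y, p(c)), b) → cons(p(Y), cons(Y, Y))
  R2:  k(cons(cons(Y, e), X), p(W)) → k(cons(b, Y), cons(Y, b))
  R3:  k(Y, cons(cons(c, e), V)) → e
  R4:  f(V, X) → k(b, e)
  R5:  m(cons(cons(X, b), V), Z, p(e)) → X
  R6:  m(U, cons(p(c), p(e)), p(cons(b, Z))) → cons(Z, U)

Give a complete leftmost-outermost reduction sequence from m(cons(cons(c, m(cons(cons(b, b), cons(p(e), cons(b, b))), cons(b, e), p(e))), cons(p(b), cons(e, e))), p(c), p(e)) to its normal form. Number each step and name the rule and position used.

1. m(cons(cons(c, m(cons(cons(b, b), cons(p(e), cons(b, b))), cons(b, e), p(e))), cons(p(b), cons(e, e))), p(c), p(e))  →  m(cons(cons(c, b), cons(p(b), cons(e, e))), p(c), p(e))   [R5 at 1.1.2]
2. m(cons(cons(c, b), cons(p(b), cons(e, e))), p(c), p(e))  →  c   [R5 at ε]

c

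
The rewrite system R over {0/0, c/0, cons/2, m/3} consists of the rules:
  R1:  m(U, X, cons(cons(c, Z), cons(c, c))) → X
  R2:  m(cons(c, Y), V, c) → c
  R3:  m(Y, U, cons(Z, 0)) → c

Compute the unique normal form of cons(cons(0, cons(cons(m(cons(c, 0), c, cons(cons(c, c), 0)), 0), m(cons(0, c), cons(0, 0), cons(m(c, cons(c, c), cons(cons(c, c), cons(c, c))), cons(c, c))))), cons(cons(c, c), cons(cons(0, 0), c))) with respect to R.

1. cons(cons(0, cons(cons(m(cons(c, 0), c, cons(cons(c, c), 0)), 0), m(cons(0, c), cons(0, 0), cons(m(c, cons(c, c), cons(cons(c, c), cons(c, c))), cons(c, c))))), cons(cons(c, c), cons(cons(0, 0), c)))  →  cons(cons(0, cons(cons(c, 0), m(cons(0, c), cons(0, 0), cons(m(c, cons(c, c), cons(cons(c, c), cons(c, c))), cons(c, c))))), cons(cons(c, c), cons(cons(0, 0), c)))   [R3 at 1.2.1.1]
2. cons(cons(0, cons(cons(c, 0), m(cons(0, c), cons(0, 0), cons(m(c, cons(c, c), cons(cons(c, c), cons(c, c))), cons(c, c))))), cons(cons(c, c), cons(cons(0, 0), c)))  →  cons(cons(0, cons(cons(c, 0), m(cons(0, c), cons(0, 0), cons(cons(c, c), cons(c, c))))), cons(cons(c, c), cons(cons(0, 0), c)))   [R1 at 1.2.2.3.1]
3. cons(cons(0, cons(cons(c, 0), m(cons(0, c), cons(0, 0), cons(cons(c, c), cons(c, c))))), cons(cons(c, c), cons(cons(0, 0), c)))  →  cons(cons(0, cons(cons(c, 0), cons(0, 0))), cons(cons(c, c), cons(cons(0, 0), c)))   [R1 at 1.2.2]

cons(cons(0, cons(cons(c, 0), cons(0, 0))), cons(cons(c, c), cons(cons(0, 0), c)))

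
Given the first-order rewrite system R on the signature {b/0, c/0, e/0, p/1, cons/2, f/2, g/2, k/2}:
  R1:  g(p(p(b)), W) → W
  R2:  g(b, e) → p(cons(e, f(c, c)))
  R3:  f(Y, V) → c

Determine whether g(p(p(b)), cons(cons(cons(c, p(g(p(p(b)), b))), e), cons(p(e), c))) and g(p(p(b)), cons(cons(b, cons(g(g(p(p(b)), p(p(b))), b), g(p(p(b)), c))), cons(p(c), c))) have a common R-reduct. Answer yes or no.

no — NF(t₁) = cons(cons(cons(c, p(b)), e), cons(p(e), c)), NF(t₂) = cons(cons(b, cons(b, c)), cons(p(c), c))

Reduce t₁ = g(p(p(b)), cons(cons(cons(c, p(g(p(p(b)), b))), e), cons(p(e), c))):
1. g(p(p(b)), cons(cons(cons(c, p(g(p(p(b)), b))), e), cons(p(e), c)))  →  cons(cons(cons(c, p(g(p(p(b)), b))), e), cons(p(e), c))   [R1 at ε]
2. cons(cons(cons(c, p(g(p(p(b)), b))), e), cons(p(e), c))  →  cons(cons(cons(c, p(b)), e), cons(p(e), c))   [R1 at 1.1.2.1]

Reduce t₂ = g(p(p(b)), cons(cons(b, cons(g(g(p(p(b)), p(p(b))), b), g(p(p(b)), c))), cons(p(c), c))):
1. g(p(p(b)), cons(cons(b, cons(g(g(p(p(b)), p(p(b))), b), g(p(p(b)), c))), cons(p(c), c)))  →  cons(cons(b, cons(g(g(p(p(b)), p(p(b))), b), g(p(p(b)), c))), cons(p(c), c))   [R1 at ε]
2. cons(cons(b, cons(g(g(p(p(b)), p(p(b))), b), g(p(p(b)), c))), cons(p(c), c))  →  cons(cons(b, cons(g(p(p(b)), b), g(p(p(b)), c))), cons(p(c), c))   [R1 at 1.2.1.1]
3. cons(cons(b, cons(g(p(p(b)), b), g(p(p(b)), c))), cons(p(c), c))  →  cons(cons(b, cons(b, g(p(p(b)), c))), cons(p(c), c))   [R1 at 1.2.1]
4. cons(cons(b, cons(b, g(p(p(b)), c))), cons(p(c), c))  →  cons(cons(b, cons(b, c)), cons(p(c), c))   [R1 at 1.2.2]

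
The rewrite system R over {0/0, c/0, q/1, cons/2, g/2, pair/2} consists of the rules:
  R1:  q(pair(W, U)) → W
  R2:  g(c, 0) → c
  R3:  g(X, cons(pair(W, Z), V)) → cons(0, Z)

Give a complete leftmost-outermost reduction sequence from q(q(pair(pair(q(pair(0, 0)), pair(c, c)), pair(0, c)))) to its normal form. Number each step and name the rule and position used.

0

1. q(q(pair(pair(q(pair(0, 0)), pair(c, c)), pair(0, c))))  →  q(pair(q(pair(0, 0)), pair(c, c)))   [R1 at 1]
2. q(pair(q(pair(0, 0)), pair(c, c)))  →  q(pair(0, 0))   [R1 at ε]
3. q(pair(0, 0))  →  0   [R1 at ε]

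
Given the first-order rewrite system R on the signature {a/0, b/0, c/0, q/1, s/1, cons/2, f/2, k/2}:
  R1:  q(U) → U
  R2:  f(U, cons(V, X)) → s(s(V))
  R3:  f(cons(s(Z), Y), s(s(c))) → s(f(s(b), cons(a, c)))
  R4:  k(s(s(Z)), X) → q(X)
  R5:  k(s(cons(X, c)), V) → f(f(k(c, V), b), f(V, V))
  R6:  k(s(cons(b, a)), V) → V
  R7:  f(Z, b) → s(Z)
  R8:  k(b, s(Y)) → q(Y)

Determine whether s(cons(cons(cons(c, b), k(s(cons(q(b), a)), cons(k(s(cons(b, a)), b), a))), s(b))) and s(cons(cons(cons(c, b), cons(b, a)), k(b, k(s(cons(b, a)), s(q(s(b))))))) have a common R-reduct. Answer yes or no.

yes — NF(t₁) = s(cons(cons(cons(c, b), cons(b, a)), s(b))), NF(t₂) = s(cons(cons(cons(c, b), cons(b, a)), s(b)))

Reduce t₁ = s(cons(cons(cons(c, b), k(s(cons(q(b), a)), cons(k(s(cons(b, a)), b), a))), s(b))):
1. s(cons(cons(cons(c, b), k(s(cons(q(b), a)), cons(k(s(cons(b, a)), b), a))), s(b)))  →  s(cons(cons(cons(c, b), k(s(cons(b, a)), cons(k(s(cons(b, a)), b), a))), s(b)))   [R1 at 1.1.2.1.1.1]
2. s(cons(cons(cons(c, b), k(s(cons(b, a)), cons(k(s(cons(b, a)), b), a))), s(b)))  →  s(cons(cons(cons(c, b), cons(k(s(cons(b, a)), b), a)), s(b)))   [R6 at 1.1.2]
3. s(cons(cons(cons(c, b), cons(k(s(cons(b, a)), b), a)), s(b)))  →  s(cons(cons(cons(c, b), cons(b, a)), s(b)))   [R6 at 1.1.2.1]

Reduce t₂ = s(cons(cons(cons(c, b), cons(b, a)), k(b, k(s(cons(b, a)), s(q(s(b))))))):
1. s(cons(cons(cons(c, b), cons(b, a)), k(b, k(s(cons(b, a)), s(q(s(b)))))))  →  s(cons(cons(cons(c, b), cons(b, a)), k(b, s(q(s(b))))))   [R6 at 1.2.2]
2. s(cons(cons(cons(c, b), cons(b, a)), k(b, s(q(s(b))))))  →  s(cons(cons(cons(c, b), cons(b, a)), q(q(s(b)))))   [R8 at 1.2]
3. s(cons(cons(cons(c, b), cons(b, a)), q(q(s(b)))))  →  s(cons(cons(cons(c, b), cons(b, a)), q(s(b))))   [R1 at 1.2]
4. s(cons(cons(cons(c, b), cons(b, a)), q(s(b))))  →  s(cons(cons(cons(c, b), cons(b, a)), s(b)))   [R1 at 1.2]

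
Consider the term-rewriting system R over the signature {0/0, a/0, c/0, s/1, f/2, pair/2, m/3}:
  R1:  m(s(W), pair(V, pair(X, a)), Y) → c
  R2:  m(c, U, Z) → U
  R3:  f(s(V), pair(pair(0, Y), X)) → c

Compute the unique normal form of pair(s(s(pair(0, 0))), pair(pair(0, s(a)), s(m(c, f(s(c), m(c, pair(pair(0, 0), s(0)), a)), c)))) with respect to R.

1. pair(s(s(pair(0, 0))), pair(pair(0, s(a)), s(m(c, f(s(c), m(c, pair(pair(0, 0), s(0)), a)), c))))  →  pair(s(s(pair(0, 0))), pair(pair(0, s(a)), s(f(s(c), m(c, pair(pair(0, 0), s(0)), a)))))   [R2 at 2.2.1]
2. pair(s(s(pair(0, 0))), pair(pair(0, s(a)), s(f(s(c), m(c, pair(pair(0, 0), s(0)), a)))))  →  pair(s(s(pair(0, 0))), pair(pair(0, s(a)), s(f(s(c), pair(pair(0, 0), s(0))))))   [R2 at 2.2.1.2]
3. pair(s(s(pair(0, 0))), pair(pair(0, s(a)), s(f(s(c), pair(pair(0, 0), s(0))))))  →  pair(s(s(pair(0, 0))), pair(pair(0, s(a)), s(c)))   [R3 at 2.2.1]

pair(s(s(pair(0, 0))), pair(pair(0, s(a)), s(c)))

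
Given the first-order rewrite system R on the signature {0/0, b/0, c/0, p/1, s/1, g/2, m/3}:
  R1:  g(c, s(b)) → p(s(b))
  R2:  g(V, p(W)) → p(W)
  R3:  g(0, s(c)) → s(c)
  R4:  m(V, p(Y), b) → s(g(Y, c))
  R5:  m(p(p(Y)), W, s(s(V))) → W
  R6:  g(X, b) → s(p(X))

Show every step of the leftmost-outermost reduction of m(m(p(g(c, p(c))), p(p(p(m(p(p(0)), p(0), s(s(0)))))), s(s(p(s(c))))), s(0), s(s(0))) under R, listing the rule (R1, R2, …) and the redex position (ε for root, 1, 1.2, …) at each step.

1. m(m(p(g(c, p(c))), p(p(p(m(p(p(0)), p(0), s(s(0)))))), s(s(p(s(c))))), s(0), s(s(0)))  →  m(m(p(p(c)), p(p(p(m(p(p(0)), p(0), s(s(0)))))), s(s(p(s(c))))), s(0), s(s(0)))   [R2 at 1.1.1]
2. m(m(p(p(c)), p(p(p(m(p(p(0)), p(0), s(s(0)))))), s(s(p(s(c))))), s(0), s(s(0)))  →  m(p(p(p(m(p(p(0)), p(0), s(s(0)))))), s(0), s(s(0)))   [R5 at 1]
3. m(p(p(p(m(p(p(0)), p(0), s(s(0)))))), s(0), s(s(0)))  →  s(0)   [R5 at ε]

s(0)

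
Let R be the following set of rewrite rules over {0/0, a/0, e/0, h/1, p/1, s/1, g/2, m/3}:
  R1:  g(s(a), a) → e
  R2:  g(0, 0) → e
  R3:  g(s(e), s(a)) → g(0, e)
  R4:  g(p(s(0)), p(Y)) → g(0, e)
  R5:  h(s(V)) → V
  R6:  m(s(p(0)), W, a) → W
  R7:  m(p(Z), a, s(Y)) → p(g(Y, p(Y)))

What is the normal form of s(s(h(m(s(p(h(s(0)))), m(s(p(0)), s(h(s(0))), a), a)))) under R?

s(s(0))

1. s(s(h(m(s(p(h(s(0)))), m(s(p(0)), s(h(s(0))), a), a))))  →  s(s(h(m(s(p(0)), m(s(p(0)), s(h(s(0))), a), a))))   [R5 at 1.1.1.1.1.1]
2. s(s(h(m(s(p(0)), m(s(p(0)), s(h(s(0))), a), a))))  →  s(s(h(m(s(p(0)), s(h(s(0))), a))))   [R6 at 1.1.1]
3. s(s(h(m(s(p(0)), s(h(s(0))), a))))  →  s(s(h(s(h(s(0))))))   [R6 at 1.1.1]
4. s(s(h(s(h(s(0))))))  →  s(s(h(s(0))))   [R5 at 1.1]
5. s(s(h(s(0))))  →  s(s(0))   [R5 at 1.1]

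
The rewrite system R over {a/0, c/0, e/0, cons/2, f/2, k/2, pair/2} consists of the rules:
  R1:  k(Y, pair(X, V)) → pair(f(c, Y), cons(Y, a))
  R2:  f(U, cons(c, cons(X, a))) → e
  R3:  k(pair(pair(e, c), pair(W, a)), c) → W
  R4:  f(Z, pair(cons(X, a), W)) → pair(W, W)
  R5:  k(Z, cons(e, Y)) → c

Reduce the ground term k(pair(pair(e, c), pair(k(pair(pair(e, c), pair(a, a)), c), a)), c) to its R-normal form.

a

1. k(pair(pair(e, c), pair(k(pair(pair(e, c), pair(a, a)), c), a)), c)  →  k(pair(pair(e, c), pair(a, a)), c)   [R3 at ε]
2. k(pair(pair(e, c), pair(a, a)), c)  →  a   [R3 at ε]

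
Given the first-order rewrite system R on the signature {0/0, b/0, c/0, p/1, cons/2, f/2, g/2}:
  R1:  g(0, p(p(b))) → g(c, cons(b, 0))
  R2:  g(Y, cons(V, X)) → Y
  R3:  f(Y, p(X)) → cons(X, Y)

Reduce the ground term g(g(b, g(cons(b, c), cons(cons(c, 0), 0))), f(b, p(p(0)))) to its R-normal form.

b

1. g(g(b, g(cons(b, c), cons(cons(c, 0), 0))), f(b, p(p(0))))  →  g(g(b, cons(b, c)), f(b, p(p(0))))   [R2 at 1.2]
2. g(g(b, cons(b, c)), f(b, p(p(0))))  →  g(b, f(b, p(p(0))))   [R2 at 1]
3. g(b, f(b, p(p(0))))  →  g(b, cons(p(0), b))   [R3 at 2]
4. g(b, cons(p(0), b))  →  b   [R2 at ε]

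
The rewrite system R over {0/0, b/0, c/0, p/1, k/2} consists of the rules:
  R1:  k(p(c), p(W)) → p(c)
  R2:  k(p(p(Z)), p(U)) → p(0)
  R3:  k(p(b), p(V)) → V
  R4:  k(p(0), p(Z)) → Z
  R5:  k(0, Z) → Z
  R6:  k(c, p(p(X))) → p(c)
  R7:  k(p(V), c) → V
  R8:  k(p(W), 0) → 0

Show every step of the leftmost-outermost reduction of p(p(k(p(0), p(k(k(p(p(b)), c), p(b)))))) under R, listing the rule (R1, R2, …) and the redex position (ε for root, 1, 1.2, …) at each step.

p(p(b))

1. p(p(k(p(0), p(k(k(p(p(b)), c), p(b))))))  →  p(p(k(k(p(p(b)), c), p(b))))   [R4 at 1.1]
2. p(p(k(k(p(p(b)), c), p(b))))  →  p(p(k(p(b), p(b))))   [R7 at 1.1.1]
3. p(p(k(p(b), p(b))))  →  p(p(b))   [R3 at 1.1]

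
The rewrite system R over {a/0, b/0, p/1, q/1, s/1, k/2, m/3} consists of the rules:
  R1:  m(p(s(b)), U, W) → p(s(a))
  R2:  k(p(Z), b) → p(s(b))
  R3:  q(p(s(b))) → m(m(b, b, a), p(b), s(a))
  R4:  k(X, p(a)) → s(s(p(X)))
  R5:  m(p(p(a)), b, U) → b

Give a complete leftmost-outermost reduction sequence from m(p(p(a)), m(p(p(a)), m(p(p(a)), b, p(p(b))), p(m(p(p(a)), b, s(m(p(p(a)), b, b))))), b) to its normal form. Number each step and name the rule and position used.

b

1. m(p(p(a)), m(p(p(a)), m(p(p(a)), b, p(p(b))), p(m(p(p(a)), b, s(m(p(p(a)), b, b))))), b)  →  m(p(p(a)), m(p(p(a)), b, p(m(p(p(a)), b, s(m(p(p(a)), b, b))))), b)   [R5 at 2.2]
2. m(p(p(a)), m(p(p(a)), b, p(m(p(p(a)), b, s(m(p(p(a)), b, b))))), b)  →  m(p(p(a)), b, b)   [R5 at 2]
3. m(p(p(a)), b, b)  →  b   [R5 at ε]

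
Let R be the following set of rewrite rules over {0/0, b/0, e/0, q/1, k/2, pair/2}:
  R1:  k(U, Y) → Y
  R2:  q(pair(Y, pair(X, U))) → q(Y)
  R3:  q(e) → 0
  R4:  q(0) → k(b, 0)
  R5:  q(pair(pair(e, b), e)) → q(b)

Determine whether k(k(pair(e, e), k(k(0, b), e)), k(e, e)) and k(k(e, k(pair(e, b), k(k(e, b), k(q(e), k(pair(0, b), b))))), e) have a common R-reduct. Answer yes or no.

yes — NF(t₁) = e, NF(t₂) = e

Reduce t₁ = k(k(pair(e, e), k(k(0, b), e)), k(e, e)):
1. k(k(pair(e, e), k(k(0, b), e)), k(e, e))  →  k(e, e)   [R1 at ε]
2. k(e, e)  →  e   [R1 at ε]

Reduce t₂ = k(k(e, k(pair(e, b), k(k(e, b), k(q(e), k(pair(0, b), b))))), e):
1. k(k(e, k(pair(e, b), k(k(e, b), k(q(e), k(pair(0, b), b))))), e)  →  e   [R1 at ε]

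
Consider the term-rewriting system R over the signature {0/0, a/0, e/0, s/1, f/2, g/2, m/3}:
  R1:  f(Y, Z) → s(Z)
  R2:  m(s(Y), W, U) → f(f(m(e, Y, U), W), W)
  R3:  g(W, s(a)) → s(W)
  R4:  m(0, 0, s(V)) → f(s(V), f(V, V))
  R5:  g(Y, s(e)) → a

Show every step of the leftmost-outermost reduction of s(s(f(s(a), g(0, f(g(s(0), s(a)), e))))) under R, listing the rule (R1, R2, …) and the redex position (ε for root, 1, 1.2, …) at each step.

s(s(s(a)))

1. s(s(f(s(a), g(0, f(g(s(0), s(a)), e)))))  →  s(s(s(g(0, f(g(s(0), s(a)), e)))))   [R1 at 1.1]
2. s(s(s(g(0, f(g(s(0), s(a)), e)))))  →  s(s(s(g(0, s(e)))))   [R1 at 1.1.1.2]
3. s(s(s(g(0, s(e)))))  →  s(s(s(a)))   [R5 at 1.1.1]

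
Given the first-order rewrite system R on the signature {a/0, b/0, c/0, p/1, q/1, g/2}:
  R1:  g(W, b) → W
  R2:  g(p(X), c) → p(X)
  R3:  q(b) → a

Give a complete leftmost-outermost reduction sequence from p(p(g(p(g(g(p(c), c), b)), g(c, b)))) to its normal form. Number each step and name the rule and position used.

p(p(p(p(c))))

1. p(p(g(p(g(g(p(c), c), b)), g(c, b))))  →  p(p(g(p(g(p(c), c)), g(c, b))))   [R1 at 1.1.1.1]
2. p(p(g(p(g(p(c), c)), g(c, b))))  →  p(p(g(p(p(c)), g(c, b))))   [R2 at 1.1.1.1]
3. p(p(g(p(p(c)), g(c, b))))  →  p(p(g(p(p(c)), c)))   [R1 at 1.1.2]
4. p(p(g(p(p(c)), c)))  →  p(p(p(p(c))))   [R2 at 1.1]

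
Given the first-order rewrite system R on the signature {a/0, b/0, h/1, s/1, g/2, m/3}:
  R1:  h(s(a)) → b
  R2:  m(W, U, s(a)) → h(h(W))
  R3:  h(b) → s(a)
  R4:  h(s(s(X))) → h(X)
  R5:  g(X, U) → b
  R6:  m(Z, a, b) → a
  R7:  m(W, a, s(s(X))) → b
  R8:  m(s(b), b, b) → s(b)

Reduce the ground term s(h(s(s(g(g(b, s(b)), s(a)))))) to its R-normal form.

s(s(a))

1. s(h(s(s(g(g(b, s(b)), s(a))))))  →  s(h(g(g(b, s(b)), s(a))))   [R4 at 1]
2. s(h(g(g(b, s(b)), s(a))))  →  s(h(b))   [R5 at 1.1]
3. s(h(b))  →  s(s(a))   [R3 at 1]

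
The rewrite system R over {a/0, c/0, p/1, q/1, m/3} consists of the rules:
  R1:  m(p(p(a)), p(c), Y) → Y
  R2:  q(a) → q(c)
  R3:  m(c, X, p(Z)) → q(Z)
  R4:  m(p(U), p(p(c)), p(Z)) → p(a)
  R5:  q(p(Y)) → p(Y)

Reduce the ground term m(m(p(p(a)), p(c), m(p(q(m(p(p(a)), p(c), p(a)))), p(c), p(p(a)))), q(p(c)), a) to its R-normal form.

a

1. m(m(p(p(a)), p(c), m(p(q(m(p(p(a)), p(c), p(a)))), p(c), p(p(a)))), q(p(c)), a)  →  m(m(p(q(m(p(p(a)), p(c), p(a)))), p(c), p(p(a))), q(p(c)), a)   [R1 at 1]
2. m(m(p(q(m(p(p(a)), p(c), p(a)))), p(c), p(p(a))), q(p(c)), a)  →  m(m(p(q(p(a))), p(c), p(p(a))), q(p(c)), a)   [R1 at 1.1.1.1]
3. m(m(p(q(p(a))), p(c), p(p(a))), q(p(c)), a)  →  m(m(p(p(a)), p(c), p(p(a))), q(p(c)), a)   [R5 at 1.1.1]
4. m(m(p(p(a)), p(c), p(p(a))), q(p(c)), a)  →  m(p(p(a)), q(p(c)), a)   [R1 at 1]
5. m(p(p(a)), q(p(c)), a)  →  m(p(p(a)), p(c), a)   [R5 at 2]
6. m(p(p(a)), p(c), a)  →  a   [R1 at ε]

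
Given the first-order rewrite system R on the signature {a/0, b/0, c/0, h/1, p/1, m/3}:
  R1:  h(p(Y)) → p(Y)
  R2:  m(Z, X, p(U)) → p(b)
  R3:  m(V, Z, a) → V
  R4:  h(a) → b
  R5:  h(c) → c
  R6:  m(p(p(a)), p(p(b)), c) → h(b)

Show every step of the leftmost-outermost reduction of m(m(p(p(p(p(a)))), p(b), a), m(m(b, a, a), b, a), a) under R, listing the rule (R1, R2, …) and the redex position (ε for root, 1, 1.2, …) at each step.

1. m(m(p(p(p(p(a)))), p(b), a), m(m(b, a, a), b, a), a)  →  m(p(p(p(p(a)))), p(b), a)   [R3 at ε]
2. m(p(p(p(p(a)))), p(b), a)  →  p(p(p(p(a))))   [R3 at ε]

p(p(p(p(a))))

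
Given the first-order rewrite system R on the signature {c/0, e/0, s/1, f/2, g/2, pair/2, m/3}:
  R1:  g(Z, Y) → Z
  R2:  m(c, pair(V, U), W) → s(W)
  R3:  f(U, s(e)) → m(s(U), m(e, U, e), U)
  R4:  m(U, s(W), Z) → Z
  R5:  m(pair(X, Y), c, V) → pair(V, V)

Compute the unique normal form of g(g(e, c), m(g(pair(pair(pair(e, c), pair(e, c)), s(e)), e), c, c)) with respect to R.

1. g(g(e, c), m(g(pair(pair(pair(e, c), pair(e, c)), s(e)), e), c, c))  →  g(e, c)   [R1 at ε]
2. g(e, c)  →  e   [R1 at ε]

e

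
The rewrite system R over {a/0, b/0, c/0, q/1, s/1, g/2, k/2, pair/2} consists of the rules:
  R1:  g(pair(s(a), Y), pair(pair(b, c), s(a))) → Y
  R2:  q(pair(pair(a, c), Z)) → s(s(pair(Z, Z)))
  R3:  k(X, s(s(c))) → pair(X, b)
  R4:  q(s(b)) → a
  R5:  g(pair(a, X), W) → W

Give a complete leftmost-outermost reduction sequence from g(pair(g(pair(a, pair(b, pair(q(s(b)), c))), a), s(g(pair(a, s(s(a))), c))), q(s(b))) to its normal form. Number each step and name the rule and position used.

1. g(pair(g(pair(a, pair(b, pair(q(s(b)), c))), a), s(g(pair(a, s(s(a))), c))), q(s(b)))  →  g(pair(a, s(g(pair(a, s(s(a))), c))), q(s(b)))   [R5 at 1.1]
2. g(pair(a, s(g(pair(a, s(s(a))), c))), q(s(b)))  →  q(s(b))   [R5 at ε]
3. q(s(b))  →  a   [R4 at ε]

a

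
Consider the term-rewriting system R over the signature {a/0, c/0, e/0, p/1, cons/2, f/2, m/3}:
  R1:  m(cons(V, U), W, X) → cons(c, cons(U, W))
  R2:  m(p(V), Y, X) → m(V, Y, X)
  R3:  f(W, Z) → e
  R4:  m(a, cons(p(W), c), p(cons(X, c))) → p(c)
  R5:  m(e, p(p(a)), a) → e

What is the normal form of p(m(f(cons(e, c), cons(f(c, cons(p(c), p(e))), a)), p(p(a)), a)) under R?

p(e)

1. p(m(f(cons(e, c), cons(f(c, cons(p(c), p(e))), a)), p(p(a)), a))  →  p(m(e, p(p(a)), a))   [R3 at 1.1]
2. p(m(e, p(p(a)), a))  →  p(e)   [R5 at 1]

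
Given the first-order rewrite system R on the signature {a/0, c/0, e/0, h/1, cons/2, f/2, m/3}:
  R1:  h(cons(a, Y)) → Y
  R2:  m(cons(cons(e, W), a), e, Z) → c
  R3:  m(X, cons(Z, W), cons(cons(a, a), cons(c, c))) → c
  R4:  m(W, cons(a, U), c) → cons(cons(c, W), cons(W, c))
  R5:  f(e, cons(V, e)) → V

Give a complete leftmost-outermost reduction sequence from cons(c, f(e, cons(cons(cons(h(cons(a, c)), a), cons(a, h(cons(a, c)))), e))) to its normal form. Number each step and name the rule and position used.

1. cons(c, f(e, cons(cons(cons(h(cons(a, c)), a), cons(a, h(cons(a, c)))), e)))  →  cons(c, cons(cons(h(cons(a, c)), a), cons(a, h(cons(a, c)))))   [R5 at 2]
2. cons(c, cons(cons(h(cons(a, c)), a), cons(a, h(cons(a, c)))))  →  cons(c, cons(cons(c, a), cons(a, h(cons(a, c)))))   [R1 at 2.1.1]
3. cons(c, cons(cons(c, a), cons(a, h(cons(a, c)))))  →  cons(c, cons(cons(c, a), cons(a, c)))   [R1 at 2.2.2]

cons(c, cons(cons(c, a), cons(a, c)))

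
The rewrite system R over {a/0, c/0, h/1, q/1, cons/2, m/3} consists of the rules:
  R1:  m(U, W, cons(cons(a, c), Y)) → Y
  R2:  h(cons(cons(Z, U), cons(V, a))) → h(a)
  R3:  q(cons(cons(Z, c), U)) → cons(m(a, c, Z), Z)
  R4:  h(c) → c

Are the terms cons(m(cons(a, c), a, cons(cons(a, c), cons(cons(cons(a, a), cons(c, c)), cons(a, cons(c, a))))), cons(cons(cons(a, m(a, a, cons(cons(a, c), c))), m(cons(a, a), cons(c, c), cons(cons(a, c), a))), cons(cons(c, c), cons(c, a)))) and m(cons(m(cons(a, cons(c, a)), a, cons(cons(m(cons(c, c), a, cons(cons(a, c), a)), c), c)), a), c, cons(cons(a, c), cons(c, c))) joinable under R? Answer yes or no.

Reduce t₁ = cons(m(cons(a, c), a, cons(cons(a, c), cons(cons(cons(a, a), cons(c, c)), cons(a, cons(c, a))))), cons(cons(cons(a, m(a, a, cons(cons(a, c), c))), m(cons(a, a), cons(c, c), cons(cons(a, c), a))), cons(cons(c, c), cons(c, a)))):
1. cons(m(cons(a, c), a, cons(cons(a, c), cons(cons(cons(a, a), cons(c, c)), cons(a, cons(c, a))))), cons(cons(cons(a, m(a, a, cons(cons(a, c), c))), m(cons(a, a), cons(c, c), cons(cons(a, c), a))), cons(cons(c, c), cons(c, a))))  →  cons(cons(cons(cons(a, a), cons(c, c)), cons(a, cons(c, a))), cons(cons(cons(a, m(a, a, cons(cons(a, c), c))), m(cons(a, a), cons(c, c), cons(cons(a, c), a))), cons(cons(c, c), cons(c, a))))   [R1 at 1]
2. cons(cons(cons(cons(a, a), cons(c, c)), cons(a, cons(c, a))), cons(cons(cons(a, m(a, a, cons(cons(a, c), c))), m(cons(a, a), cons(c, c), cons(cons(a, c), a))), cons(cons(c, c), cons(c, a))))  →  cons(cons(cons(cons(a, a), cons(c, c)), cons(a, cons(c, a))), cons(cons(cons(a, c), m(cons(a, a), cons(c, c), cons(cons(a, c), a))), cons(cons(c, c), cons(c, a))))   [R1 at 2.1.1.2]
3. cons(cons(cons(cons(a, a), cons(c, c)), cons(a, cons(c, a))), cons(cons(cons(a, c), m(cons(a, a), cons(c, c), cons(cons(a, c), a))), cons(cons(c, c), cons(c, a))))  →  cons(cons(cons(cons(a, a), cons(c, c)), cons(a, cons(c, a))), cons(cons(cons(a, c), a), cons(cons(c, c), cons(c, a))))   [R1 at 2.1.2]

Reduce t₂ = m(cons(m(cons(a, cons(c, a)), a, cons(cons(m(cons(c, c), a, cons(cons(a, c), a)), c), c)), a), c, cons(cons(a, c), cons(c, c))):
1. m(cons(m(cons(a, cons(c, a)), a, cons(cons(m(cons(c, c), a, cons(cons(a, c), a)), c), c)), a), c, cons(cons(a, c), cons(c, c)))  →  cons(c, c)   [R1 at ε]

no — NF(t₁) = cons(cons(cons(cons(a, a), cons(c, c)), cons(a, cons(c, a))), cons(cons(cons(a, c), a), cons(cons(c, c), cons(c, a)))), NF(t₂) = cons(c, c)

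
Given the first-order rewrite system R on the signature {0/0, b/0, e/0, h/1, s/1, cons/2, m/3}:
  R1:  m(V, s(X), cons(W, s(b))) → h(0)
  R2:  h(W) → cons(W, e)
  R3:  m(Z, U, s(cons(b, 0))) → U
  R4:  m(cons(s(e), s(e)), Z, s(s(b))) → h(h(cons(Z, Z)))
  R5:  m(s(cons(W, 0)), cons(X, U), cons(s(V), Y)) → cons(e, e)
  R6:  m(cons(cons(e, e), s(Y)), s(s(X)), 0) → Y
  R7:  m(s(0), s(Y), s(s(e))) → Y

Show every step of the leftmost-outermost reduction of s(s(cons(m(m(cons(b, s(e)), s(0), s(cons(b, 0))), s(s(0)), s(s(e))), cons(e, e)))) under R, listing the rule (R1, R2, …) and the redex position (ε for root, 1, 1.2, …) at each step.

s(s(cons(s(0), cons(e, e))))

1. s(s(cons(m(m(cons(b, s(e)), s(0), s(cons(b, 0))), s(s(0)), s(s(e))), cons(e, e))))  →  s(s(cons(m(s(0), s(s(0)), s(s(e))), cons(e, e))))   [R3 at 1.1.1.1]
2. s(s(cons(m(s(0), s(s(0)), s(s(e))), cons(e, e))))  →  s(s(cons(s(0), cons(e, e))))   [R7 at 1.1.1]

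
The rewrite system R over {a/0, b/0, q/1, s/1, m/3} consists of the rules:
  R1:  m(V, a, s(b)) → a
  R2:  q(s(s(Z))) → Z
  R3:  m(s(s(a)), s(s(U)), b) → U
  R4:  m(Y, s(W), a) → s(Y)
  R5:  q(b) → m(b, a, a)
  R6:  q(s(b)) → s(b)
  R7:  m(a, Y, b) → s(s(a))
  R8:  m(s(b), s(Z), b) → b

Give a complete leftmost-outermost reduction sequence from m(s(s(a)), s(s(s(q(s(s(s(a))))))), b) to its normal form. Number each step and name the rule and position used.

s(s(a))

1. m(s(s(a)), s(s(s(q(s(s(s(a))))))), b)  →  s(q(s(s(s(a)))))   [R3 at ε]
2. s(q(s(s(s(a)))))  →  s(s(a))   [R2 at 1]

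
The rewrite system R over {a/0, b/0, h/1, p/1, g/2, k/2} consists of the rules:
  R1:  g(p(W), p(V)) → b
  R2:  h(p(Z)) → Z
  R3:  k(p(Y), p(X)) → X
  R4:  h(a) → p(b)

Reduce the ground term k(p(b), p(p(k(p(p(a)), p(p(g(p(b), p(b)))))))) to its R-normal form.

p(p(b))

1. k(p(b), p(p(k(p(p(a)), p(p(g(p(b), p(b))))))))  →  p(k(p(p(a)), p(p(g(p(b), p(b))))))   [R3 at ε]
2. p(k(p(p(a)), p(p(g(p(b), p(b))))))  →  p(p(g(p(b), p(b))))   [R3 at 1]
3. p(p(g(p(b), p(b))))  →  p(p(b))   [R1 at 1.1]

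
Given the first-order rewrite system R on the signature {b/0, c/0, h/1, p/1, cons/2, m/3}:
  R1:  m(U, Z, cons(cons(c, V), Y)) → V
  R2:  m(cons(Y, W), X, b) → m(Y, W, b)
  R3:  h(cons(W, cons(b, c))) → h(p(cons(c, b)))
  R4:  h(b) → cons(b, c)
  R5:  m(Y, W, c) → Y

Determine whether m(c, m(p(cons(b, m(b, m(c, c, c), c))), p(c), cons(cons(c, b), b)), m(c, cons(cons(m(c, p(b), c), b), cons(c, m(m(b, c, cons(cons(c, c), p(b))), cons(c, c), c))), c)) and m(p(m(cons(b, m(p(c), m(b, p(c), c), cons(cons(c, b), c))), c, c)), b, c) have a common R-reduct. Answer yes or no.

no — NF(t₁) = c, NF(t₂) = p(cons(b, b))

Reduce t₁ = m(c, m(p(cons(b, m(b, m(c, c, c), c))), p(c), cons(cons(c, b), b)), m(c, cons(cons(m(c, p(b), c), b), cons(c, m(m(b, c, cons(cons(c, c), p(b))), cons(c, c), c))), c)):
1. m(c, m(p(cons(b, m(b, m(c, c, c), c))), p(c), cons(cons(c, b), b)), m(c, cons(cons(m(c, p(b), c), b), cons(c, m(m(b, c, cons(cons(c, c), p(b))), cons(c, c), c))), c))  →  m(c, b, m(c, cons(cons(m(c, p(b), c), b), cons(c, m(m(b, c, cons(cons(c, c), p(b))), cons(c, c), c))), c))   [R1 at 2]
2. m(c, b, m(c, cons(cons(m(c, p(b), c), b), cons(c, m(m(b, c, cons(cons(c, c), p(b))), cons(c, c), c))), c))  →  m(c, b, c)   [R5 at 3]
3. m(c, b, c)  →  c   [R5 at ε]

Reduce t₂ = m(p(m(cons(b, m(p(c), m(b, p(c), c), cons(cons(c, b), c))), c, c)), b, c):
1. m(p(m(cons(b, m(p(c), m(b, p(c), c), cons(cons(c, b), c))), c, c)), b, c)  →  p(m(cons(b, m(p(c), m(b, p(c), c), cons(cons(c, b), c))), c, c))   [R5 at ε]
2. p(m(cons(b, m(p(c), m(b, p(c), c), cons(cons(c, b), c))), c, c))  →  p(cons(b, m(p(c), m(b, p(c), c), cons(cons(c, b), c))))   [R5 at 1]
3. p(cons(b, m(p(c), m(b, p(c), c), cons(cons(c, b), c))))  →  p(cons(b, b))   [R1 at 1.2]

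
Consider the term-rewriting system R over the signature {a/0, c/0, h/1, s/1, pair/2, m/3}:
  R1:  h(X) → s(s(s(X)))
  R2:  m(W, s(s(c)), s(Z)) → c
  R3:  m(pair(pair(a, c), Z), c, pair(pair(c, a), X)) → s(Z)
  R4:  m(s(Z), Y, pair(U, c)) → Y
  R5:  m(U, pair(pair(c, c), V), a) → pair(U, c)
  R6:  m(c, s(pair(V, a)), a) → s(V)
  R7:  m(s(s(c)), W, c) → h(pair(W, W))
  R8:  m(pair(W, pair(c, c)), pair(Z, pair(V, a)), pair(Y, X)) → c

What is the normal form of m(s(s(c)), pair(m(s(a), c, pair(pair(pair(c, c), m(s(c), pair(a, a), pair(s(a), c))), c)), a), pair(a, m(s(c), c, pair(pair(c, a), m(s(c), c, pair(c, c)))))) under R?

1. m(s(s(c)), pair(m(s(a), c, pair(pair(pair(c, c), m(s(c), pair(a, a), pair(s(a), c))), c)), a), pair(a, m(s(c), c, pair(pair(c, a), m(s(c), c, pair(c, c))))))  →  m(s(s(c)), pair(c, a), pair(a, m(s(c), c, pair(pair(c, a), m(s(c), c, pair(c, c))))))   [R4 at 2.1]
2. m(s(s(c)), pair(c, a), pair(a, m(s(c), c, pair(pair(c, a), m(s(c), c, pair(c, c))))))  →  m(s(s(c)), pair(c, a), pair(a, m(s(c), c, pair(pair(c, a), c))))   [R4 at 3.2.3.2]
3. m(s(s(c)), pair(c, a), pair(a, m(s(c), c, pair(pair(c, a), c))))  →  m(s(s(c)), pair(c, a), pair(a, c))   [R4 at 3.2]
4. m(s(s(c)), pair(c, a), pair(a, c))  →  pair(c, a)   [R4 at ε]

pair(c, a)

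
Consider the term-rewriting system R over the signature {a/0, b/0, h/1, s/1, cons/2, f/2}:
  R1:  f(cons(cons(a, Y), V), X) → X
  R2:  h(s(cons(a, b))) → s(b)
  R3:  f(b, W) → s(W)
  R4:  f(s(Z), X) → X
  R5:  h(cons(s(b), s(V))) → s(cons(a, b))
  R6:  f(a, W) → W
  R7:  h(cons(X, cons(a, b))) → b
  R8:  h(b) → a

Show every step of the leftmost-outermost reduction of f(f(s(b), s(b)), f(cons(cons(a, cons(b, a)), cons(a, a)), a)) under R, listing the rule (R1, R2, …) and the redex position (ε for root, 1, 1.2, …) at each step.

1. f(f(s(b), s(b)), f(cons(cons(a, cons(b, a)), cons(a, a)), a))  →  f(s(b), f(cons(cons(a, cons(b, a)), cons(a, a)), a))   [R4 at 1]
2. f(s(b), f(cons(cons(a, cons(b, a)), cons(a, a)), a))  →  f(cons(cons(a, cons(b, a)), cons(a, a)), a)   [R4 at ε]
3. f(cons(cons(a, cons(b, a)), cons(a, a)), a)  →  a   [R1 at ε]

a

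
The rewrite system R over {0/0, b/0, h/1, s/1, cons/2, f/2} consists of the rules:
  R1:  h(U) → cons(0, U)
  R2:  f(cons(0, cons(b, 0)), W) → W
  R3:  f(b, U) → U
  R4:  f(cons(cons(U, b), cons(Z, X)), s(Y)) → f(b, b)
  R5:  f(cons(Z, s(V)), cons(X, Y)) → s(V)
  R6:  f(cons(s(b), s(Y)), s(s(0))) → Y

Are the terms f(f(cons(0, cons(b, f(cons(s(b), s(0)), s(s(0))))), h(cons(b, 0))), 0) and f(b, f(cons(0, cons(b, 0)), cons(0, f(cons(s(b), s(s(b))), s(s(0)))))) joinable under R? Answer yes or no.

no — NF(t₁) = 0, NF(t₂) = cons(0, s(b))

Reduce t₁ = f(f(cons(0, cons(b, f(cons(s(b), s(0)), s(s(0))))), h(cons(b, 0))), 0):
1. f(f(cons(0, cons(b, f(cons(s(b), s(0)), s(s(0))))), h(cons(b, 0))), 0)  →  f(f(cons(0, cons(b, 0)), h(cons(b, 0))), 0)   [R6 at 1.1.2.2]
2. f(f(cons(0, cons(b, 0)), h(cons(b, 0))), 0)  →  f(h(cons(b, 0)), 0)   [R2 at 1]
3. f(h(cons(b, 0)), 0)  →  f(cons(0, cons(b, 0)), 0)   [R1 at 1]
4. f(cons(0, cons(b, 0)), 0)  →  0   [R2 at ε]

Reduce t₂ = f(b, f(cons(0, cons(b, 0)), cons(0, f(cons(s(b), s(s(b))), s(s(0)))))):
1. f(b, f(cons(0, cons(b, 0)), cons(0, f(cons(s(b), s(s(b))), s(s(0))))))  →  f(cons(0, cons(b, 0)), cons(0, f(cons(s(b), s(s(b))), s(s(0)))))   [R3 at ε]
2. f(cons(0, cons(b, 0)), cons(0, f(cons(s(b), s(s(b))), s(s(0)))))  →  cons(0, f(cons(s(b), s(s(b))), s(s(0))))   [R2 at ε]
3. cons(0, f(cons(s(b), s(s(b))), s(s(0))))  →  cons(0, s(b))   [R6 at 2]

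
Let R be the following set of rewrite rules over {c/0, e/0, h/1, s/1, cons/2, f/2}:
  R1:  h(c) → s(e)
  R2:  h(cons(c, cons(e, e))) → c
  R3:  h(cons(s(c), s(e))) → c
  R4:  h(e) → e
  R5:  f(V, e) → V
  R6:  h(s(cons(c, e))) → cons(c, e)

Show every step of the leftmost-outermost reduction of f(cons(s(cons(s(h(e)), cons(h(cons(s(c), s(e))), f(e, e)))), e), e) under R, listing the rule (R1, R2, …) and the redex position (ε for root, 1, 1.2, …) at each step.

cons(s(cons(s(e), cons(c, e))), e)

1. f(cons(s(cons(s(h(e)), cons(h(cons(s(c), s(e))), f(e, e)))), e), e)  →  cons(s(cons(s(h(e)), cons(h(cons(s(c), s(e))), f(e, e)))), e)   [R5 at ε]
2. cons(s(cons(s(h(e)), cons(h(cons(s(c), s(e))), f(e, e)))), e)  →  cons(s(cons(s(e), cons(h(cons(s(c), s(e))), f(e, e)))), e)   [R4 at 1.1.1.1]
3. cons(s(cons(s(e), cons(h(cons(s(c), s(e))), f(e, e)))), e)  →  cons(s(cons(s(e), cons(c, f(e, e)))), e)   [R3 at 1.1.2.1]
4. cons(s(cons(s(e), cons(c, f(e, e)))), e)  →  cons(s(cons(s(e), cons(c, e))), e)   [R5 at 1.1.2.2]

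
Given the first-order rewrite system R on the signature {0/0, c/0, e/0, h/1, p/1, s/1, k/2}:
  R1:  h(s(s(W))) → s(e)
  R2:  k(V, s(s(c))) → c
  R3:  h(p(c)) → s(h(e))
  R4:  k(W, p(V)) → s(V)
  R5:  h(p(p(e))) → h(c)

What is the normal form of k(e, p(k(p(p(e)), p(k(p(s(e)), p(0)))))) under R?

s(s(s(0)))

1. k(e, p(k(p(p(e)), p(k(p(s(e)), p(0))))))  →  s(k(p(p(e)), p(k(p(s(e)), p(0)))))   [R4 at ε]
2. s(k(p(p(e)), p(k(p(s(e)), p(0)))))  →  s(s(k(p(s(e)), p(0))))   [R4 at 1]
3. s(s(k(p(s(e)), p(0))))  →  s(s(s(0)))   [R4 at 1.1]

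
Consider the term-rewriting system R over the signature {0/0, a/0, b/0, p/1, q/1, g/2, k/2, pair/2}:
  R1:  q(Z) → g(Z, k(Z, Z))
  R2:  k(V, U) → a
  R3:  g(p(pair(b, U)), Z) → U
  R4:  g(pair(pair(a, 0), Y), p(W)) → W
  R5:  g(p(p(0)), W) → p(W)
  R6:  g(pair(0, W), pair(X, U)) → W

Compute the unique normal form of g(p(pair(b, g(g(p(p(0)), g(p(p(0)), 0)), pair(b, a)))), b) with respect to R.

1. g(p(pair(b, g(g(p(p(0)), g(p(p(0)), 0)), pair(b, a)))), b)  →  g(g(p(p(0)), g(p(p(0)), 0)), pair(b, a))   [R3 at ε]
2. g(g(p(p(0)), g(p(p(0)), 0)), pair(b, a))  →  g(p(g(p(p(0)), 0)), pair(b, a))   [R5 at 1]
3. g(p(g(p(p(0)), 0)), pair(b, a))  →  g(p(p(0)), pair(b, a))   [R5 at 1.1]
4. g(p(p(0)), pair(b, a))  →  p(pair(b, a))   [R5 at ε]

p(pair(b, a))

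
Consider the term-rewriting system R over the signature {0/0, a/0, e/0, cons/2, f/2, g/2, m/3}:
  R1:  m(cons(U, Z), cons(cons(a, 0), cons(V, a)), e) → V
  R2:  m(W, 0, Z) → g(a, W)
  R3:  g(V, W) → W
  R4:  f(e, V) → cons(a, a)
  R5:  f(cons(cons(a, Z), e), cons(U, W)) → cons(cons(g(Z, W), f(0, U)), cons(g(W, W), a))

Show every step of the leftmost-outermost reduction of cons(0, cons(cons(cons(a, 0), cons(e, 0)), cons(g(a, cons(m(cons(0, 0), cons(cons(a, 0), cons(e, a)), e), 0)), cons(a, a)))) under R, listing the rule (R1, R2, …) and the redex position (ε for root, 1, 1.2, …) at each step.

1. cons(0, cons(cons(cons(a, 0), cons(e, 0)), cons(g(a, cons(m(cons(0, 0), cons(cons(a, 0), cons(e, a)), e), 0)), cons(a, a))))  →  cons(0, cons(cons(cons(a, 0), cons(e, 0)), cons(cons(m(cons(0, 0), cons(cons(a, 0), cons(e, a)), e), 0), cons(a, a))))   [R3 at 2.2.1]
2. cons(0, cons(cons(cons(a, 0), cons(e, 0)), cons(cons(m(cons(0, 0), cons(cons(a, 0), cons(e, a)), e), 0), cons(a, a))))  →  cons(0, cons(cons(cons(a, 0), cons(e, 0)), cons(cons(e, 0), cons(a, a))))   [R1 at 2.2.1.1]

cons(0, cons(cons(cons(a, 0), cons(e, 0)), cons(cons(e, 0), cons(a, a))))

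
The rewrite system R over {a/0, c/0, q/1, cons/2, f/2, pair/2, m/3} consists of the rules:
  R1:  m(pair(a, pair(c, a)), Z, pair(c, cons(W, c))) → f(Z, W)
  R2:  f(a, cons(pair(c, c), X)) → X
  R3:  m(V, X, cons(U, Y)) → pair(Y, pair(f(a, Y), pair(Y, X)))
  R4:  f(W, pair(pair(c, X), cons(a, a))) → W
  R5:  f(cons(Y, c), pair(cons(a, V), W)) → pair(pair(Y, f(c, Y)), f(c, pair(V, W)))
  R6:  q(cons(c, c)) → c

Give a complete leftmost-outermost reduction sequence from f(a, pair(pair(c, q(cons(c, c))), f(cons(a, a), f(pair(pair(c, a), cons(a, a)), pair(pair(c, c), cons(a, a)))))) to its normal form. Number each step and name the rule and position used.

a

1. f(a, pair(pair(c, q(cons(c, c))), f(cons(a, a), f(pair(pair(c, a), cons(a, a)), pair(pair(c, c), cons(a, a))))))  →  f(a, pair(pair(c, c), f(cons(a, a), f(pair(pair(c, a), cons(a, a)), pair(pair(c, c), cons(a, a))))))   [R6 at 2.1.2]
2. f(a, pair(pair(c, c), f(cons(a, a), f(pair(pair(c, a), cons(a, a)), pair(pair(c, c), cons(a, a))))))  →  f(a, pair(pair(c, c), f(cons(a, a), pair(pair(c, a), cons(a, a)))))   [R4 at 2.2.2]
3. f(a, pair(pair(c, c), f(cons(a, a), pair(pair(c, a), cons(a, a)))))  →  f(a, pair(pair(c, c), cons(a, a)))   [R4 at 2.2]
4. f(a, pair(pair(c, c), cons(a, a)))  →  a   [R4 at ε]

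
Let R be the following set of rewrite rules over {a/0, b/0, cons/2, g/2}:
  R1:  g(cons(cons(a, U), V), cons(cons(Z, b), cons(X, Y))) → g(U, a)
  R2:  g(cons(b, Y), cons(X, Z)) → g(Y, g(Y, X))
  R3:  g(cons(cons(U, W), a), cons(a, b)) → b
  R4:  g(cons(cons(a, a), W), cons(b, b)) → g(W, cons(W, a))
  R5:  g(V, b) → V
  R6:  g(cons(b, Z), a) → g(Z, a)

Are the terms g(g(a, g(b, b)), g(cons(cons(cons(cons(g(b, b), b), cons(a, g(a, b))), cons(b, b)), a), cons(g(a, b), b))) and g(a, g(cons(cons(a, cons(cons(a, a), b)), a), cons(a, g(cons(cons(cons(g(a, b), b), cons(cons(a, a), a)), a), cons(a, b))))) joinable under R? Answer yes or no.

yes — NF(t₁) = a, NF(t₂) = a

Reduce t₁ = g(g(a, g(b, b)), g(cons(cons(cons(cons(g(b, b), b), cons(a, g(a, b))), cons(b, b)), a), cons(g(a, b), b))):
1. g(g(a, g(b, b)), g(cons(cons(cons(cons(g(b, b), b), cons(a, g(a, b))), cons(b, b)), a), cons(g(a, b), b)))  →  g(g(a, b), g(cons(cons(cons(cons(g(b, b), b), cons(a, g(a, b))), cons(b, b)), a), cons(g(a, b), b)))   [R5 at 1.2]
2. g(g(a, b), g(cons(cons(cons(cons(g(b, b), b), cons(a, g(a, b))), cons(b, b)), a), cons(g(a, b), b)))  →  g(a, g(cons(cons(cons(cons(g(b, b), b), cons(a, g(a, b))), cons(b, b)), a), cons(g(a, b), b)))   [R5 at 1]
3. g(a, g(cons(cons(cons(cons(g(b, b), b), cons(a, g(a, b))), cons(b, b)), a), cons(g(a, b), b)))  →  g(a, g(cons(cons(cons(cons(b, b), cons(a, g(a, b))), cons(b, b)), a), cons(g(a, b), b)))   [R5 at 2.1.1.1.1.1]
4. g(a, g(cons(cons(cons(cons(b, b), cons(a, g(a, b))), cons(b, b)), a), cons(g(a, b), b)))  →  g(a, g(cons(cons(cons(cons(b, b), cons(a, a)), cons(b, b)), a), cons(g(a, b), b)))   [R5 at 2.1.1.1.2.2]
5. g(a, g(cons(cons(cons(cons(b, b), cons(a, a)), cons(b, b)), a), cons(g(a, b), b)))  →  g(a, g(cons(cons(cons(cons(b, b), cons(a, a)), cons(b, b)), a), cons(a, b)))   [R5 at 2.2.1]
6. g(a, g(cons(cons(cons(cons(b, b), cons(a, a)), cons(b, b)), a), cons(a, b)))  →  g(a, b)   [R3 at 2]
7. g(a, b)  →  a   [R5 at ε]

Reduce t₂ = g(a, g(cons(cons(a, cons(cons(a, a), b)), a), cons(a, g(cons(cons(cons(g(a, b), b), cons(cons(a, a), a)), a), cons(a, b))))):
1. g(a, g(cons(cons(a, cons(cons(a, a), b)), a), cons(a, g(cons(cons(cons(g(a, b), b), cons(cons(a, a), a)), a), cons(a, b)))))  →  g(a, g(cons(cons(a, cons(cons(a, a), b)), a), cons(a, b)))   [R3 at 2.2.2]
2. g(a, g(cons(cons(a, cons(cons(a, a), b)), a), cons(a, b)))  →  g(a, b)   [R3 at 2]
3. g(a, b)  →  a   [R5 at ε]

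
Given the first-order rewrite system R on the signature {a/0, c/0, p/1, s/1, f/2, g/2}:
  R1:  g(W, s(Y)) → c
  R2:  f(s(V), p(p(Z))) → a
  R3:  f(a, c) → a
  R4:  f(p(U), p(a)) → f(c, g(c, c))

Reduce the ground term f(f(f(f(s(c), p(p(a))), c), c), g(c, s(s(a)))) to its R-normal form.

a

1. f(f(f(f(s(c), p(p(a))), c), c), g(c, s(s(a))))  →  f(f(f(a, c), c), g(c, s(s(a))))   [R2 at 1.1.1]
2. f(f(f(a, c), c), g(c, s(s(a))))  →  f(f(a, c), g(c, s(s(a))))   [R3 at 1.1]
3. f(f(a, c), g(c, s(s(a))))  →  f(a, g(c, s(s(a))))   [R3 at 1]
4. f(a, g(c, s(s(a))))  →  f(a, c)   [R1 at 2]
5. f(a, c)  →  a   [R3 at ε]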